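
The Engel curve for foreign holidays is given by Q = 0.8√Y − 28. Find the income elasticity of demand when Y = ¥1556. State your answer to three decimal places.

At Y = 1556: Q = 3.557.
dQ/dY = 0.8/(2√Y) = 0.0101404 at this income.
η = (dQ/dY)·(Y/Q) = 0.0101404 × (1556/3.557) = 4.436.

4.436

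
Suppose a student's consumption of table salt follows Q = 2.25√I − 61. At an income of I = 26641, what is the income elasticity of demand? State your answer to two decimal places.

0.60

At I = 26641: Q = 306.247.
dQ/dI = 2.25/(2√I) = 0.00689251 at this income.
η = (dQ/dI)·(I/Q) = 0.00689251 × (26641/306.247) = 0.60.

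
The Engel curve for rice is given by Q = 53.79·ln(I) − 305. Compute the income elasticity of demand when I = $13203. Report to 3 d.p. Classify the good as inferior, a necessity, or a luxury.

0.262 (necessity)

At I = 13203: Q = 205.370.
dQ/dI = 53.79/I = 0.00407407 at this income.
η = (dQ/dI)·(I/Q) = 0.00407407 × (13203/205.370) = 0.262.
Since 0 < η < 1, the good is a necessity.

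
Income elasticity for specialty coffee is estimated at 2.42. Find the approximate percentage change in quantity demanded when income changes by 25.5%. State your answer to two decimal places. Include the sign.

61.71%

%ΔQ ≈ η × %ΔI = 2.42 × 25.5% = 61.71%.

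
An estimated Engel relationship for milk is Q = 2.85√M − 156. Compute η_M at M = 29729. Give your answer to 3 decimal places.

0.733

At M = 29729: Q = 335.400.
dQ/dM = 2.85/(2√M) = 0.00826465 at this income.
η = (dQ/dM)·(M/Q) = 0.00826465 × (29729/335.400) = 0.733.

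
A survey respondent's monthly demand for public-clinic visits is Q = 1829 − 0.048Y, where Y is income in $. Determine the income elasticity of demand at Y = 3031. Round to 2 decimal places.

At Y = 3031: Q = 1683.512.
dQ/dY = −0.048.
η = (dQ/dY)·(Y/Q) = -0.048 × (3031/1683.512) = -0.09.

-0.09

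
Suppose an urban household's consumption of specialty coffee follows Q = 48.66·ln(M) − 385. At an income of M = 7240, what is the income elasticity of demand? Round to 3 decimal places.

1.025

At M = 7240: Q = 47.460.
dQ/dM = 48.66/M = 0.00672099 at this income.
η = (dQ/dM)·(M/Q) = 0.00672099 × (7240/47.460) = 1.025.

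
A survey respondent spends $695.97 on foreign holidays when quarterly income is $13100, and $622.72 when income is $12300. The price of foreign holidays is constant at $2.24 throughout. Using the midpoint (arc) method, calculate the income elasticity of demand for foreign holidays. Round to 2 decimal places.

1.76

With a constant price, Q₁ = 695.97/2.24 = 310.701 and Q₂ = 622.72/2.24 = 278.000 (equivalently, work directly with expenditure since P cancels).
Midpoint %ΔQ = (622.72 − 695.97)/659.35 = -0.11110; midpoint %ΔI = (12300 − 13100)/12700 = -0.06299.
η = -0.11110 / -0.06299 = 1.76.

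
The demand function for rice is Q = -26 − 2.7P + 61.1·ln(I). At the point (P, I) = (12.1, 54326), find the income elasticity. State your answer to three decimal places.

0.101

At P = 12.1, I = 54326: Q = 607.489.
Holding P constant, ∂Q/∂I = 61.1/I = 0.00112469.
η_I = (∂Q/∂I)·(I/Q) = 0.00112469 × (54326/607.489) = 0.101.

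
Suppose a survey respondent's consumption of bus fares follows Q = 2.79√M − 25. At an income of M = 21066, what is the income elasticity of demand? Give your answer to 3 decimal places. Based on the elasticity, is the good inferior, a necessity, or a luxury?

0.533 (necessity)

At M = 21066: Q = 379.944.
dQ/dM = 2.79/(2√M) = 0.00961132 at this income.
η = (dQ/dM)·(M/Q) = 0.00961132 × (21066/379.944) = 0.533.
Since 0 < η < 1, the good is a necessity.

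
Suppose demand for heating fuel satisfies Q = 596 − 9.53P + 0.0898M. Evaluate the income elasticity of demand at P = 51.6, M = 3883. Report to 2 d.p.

0.77

At P = 51.6, M = 3883: Q = 452.945.
Holding P constant, ∂Q/∂M = 0.0898.
η_M = (∂Q/∂M)·(M/Q) = 0.0898 × (3883/452.945) = 0.77.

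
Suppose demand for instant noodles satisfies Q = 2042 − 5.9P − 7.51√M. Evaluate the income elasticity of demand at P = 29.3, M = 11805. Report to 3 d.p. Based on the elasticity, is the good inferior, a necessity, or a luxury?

At P = 29.3, M = 11805: Q = 1053.162.
Holding P constant, ∂Q/∂M = -7.51/(2√M) = -0.0345603.
η_M = (∂Q/∂M)·(M/Q) = -0.0345603 × (11805/1053.162) = -0.387.
Since η < 0, this is an inferior good.

-0.387 (inferior good)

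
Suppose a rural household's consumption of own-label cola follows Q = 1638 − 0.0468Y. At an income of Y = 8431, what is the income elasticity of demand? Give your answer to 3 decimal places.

-0.317

At Y = 8431: Q = 1243.429.
dQ/dY = −0.0468.
η = (dQ/dY)·(Y/Q) = -0.0468 × (8431/1243.429) = -0.317.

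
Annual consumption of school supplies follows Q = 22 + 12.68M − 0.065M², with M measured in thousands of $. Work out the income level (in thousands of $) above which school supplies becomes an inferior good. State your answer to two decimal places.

dQ/dM = 12.68 − 0.13M.
The good is inferior where dQ/dM < 0. Setting dQ/dM = 0 gives M = 12.68 / 0.13 = 97.54.

97.54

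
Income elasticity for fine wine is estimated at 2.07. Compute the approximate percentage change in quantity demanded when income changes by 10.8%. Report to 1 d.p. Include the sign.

22.4%

%ΔQ ≈ η × %ΔI = 2.07 × 10.8% = 22.4%.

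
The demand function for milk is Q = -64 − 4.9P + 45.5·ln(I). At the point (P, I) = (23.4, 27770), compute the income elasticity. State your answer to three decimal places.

At P = 23.4, I = 27770: Q = 286.883.
Holding P constant, ∂Q/∂I = 45.5/I = 0.00163846.
η_I = (∂Q/∂I)·(I/Q) = 0.00163846 × (27770/286.883) = 0.159.

0.159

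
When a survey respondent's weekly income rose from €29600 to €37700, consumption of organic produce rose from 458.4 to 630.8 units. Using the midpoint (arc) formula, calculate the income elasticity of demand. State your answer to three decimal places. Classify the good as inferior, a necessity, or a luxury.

ΔQ = 630.8 − 458.4 = 172.4; midpoint Q̄ = (458.4 + 630.8)/2 = 544.6.
ΔI = 37700 − 29600 = 8100; midpoint Ī = (29600 + 37700)/2 = 33650.
η = (ΔQ/Q̄) ÷ (ΔI/Ī) = (172.4/544.6) ÷ (8100/33650) = 1.315.
η > 1 ⇒ luxury.

1.315 (luxury)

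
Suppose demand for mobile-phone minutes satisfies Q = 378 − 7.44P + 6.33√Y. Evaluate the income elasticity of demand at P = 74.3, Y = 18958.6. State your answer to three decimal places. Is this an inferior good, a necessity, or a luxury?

At P = 74.3, Y = 18958.6: Q = 696.787.
Holding P constant, ∂Q/∂Y = 6.33/(2√Y) = 0.0229864.
η_Y = (∂Q/∂Y)·(Y/Q) = 0.0229864 × (18958.6/696.787) = 0.625.
Since 0 < η < 1, this is a necessity.

0.625 (necessity)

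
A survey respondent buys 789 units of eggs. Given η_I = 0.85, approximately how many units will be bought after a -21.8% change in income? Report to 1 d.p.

642.8

%ΔQ ≈ η × %ΔI = 0.85 × (-21.8%) = -18.53%.
New Q ≈ 789 × (1 − 0.1853) = 642.8.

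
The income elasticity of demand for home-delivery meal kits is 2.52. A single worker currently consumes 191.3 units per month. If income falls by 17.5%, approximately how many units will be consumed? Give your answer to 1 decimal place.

106.9

%ΔQ ≈ η × %ΔI = 2.52 × (-17.5%) = -44.1%.
New Q ≈ 191.3 × (1 − 0.441) = 106.9.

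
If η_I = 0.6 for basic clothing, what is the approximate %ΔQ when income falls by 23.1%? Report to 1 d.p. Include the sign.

-13.9%

%ΔQ ≈ η × %ΔI = 0.6 × (-23.1%) = -13.9%.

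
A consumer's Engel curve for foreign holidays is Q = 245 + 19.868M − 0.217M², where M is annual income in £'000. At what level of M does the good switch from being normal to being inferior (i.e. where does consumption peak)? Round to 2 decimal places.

45.78

dQ/dM = 19.868 − 0.434M.
The good is inferior where dQ/dM < 0. Setting dQ/dM = 0 gives M = 19.868 / 0.434 = 45.78.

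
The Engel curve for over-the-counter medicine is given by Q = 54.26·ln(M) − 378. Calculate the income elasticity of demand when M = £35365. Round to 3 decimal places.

0.285

At M = 35365: Q = 190.291.
dQ/dM = 54.26/M = 0.00153429 at this income.
η = (dQ/dM)·(M/Q) = 0.00153429 × (35365/190.291) = 0.285.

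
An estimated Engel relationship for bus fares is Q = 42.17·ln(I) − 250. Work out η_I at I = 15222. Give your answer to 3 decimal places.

0.270

At I = 15222: Q = 156.118.
dQ/dI = 42.17/I = 0.00277033 at this income.
η = (dQ/dI)·(I/Q) = 0.00277033 × (15222/156.118) = 0.270.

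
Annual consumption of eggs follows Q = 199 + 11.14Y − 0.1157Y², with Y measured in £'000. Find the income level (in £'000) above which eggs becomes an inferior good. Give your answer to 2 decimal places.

dQ/dY = 11.14 − 0.2314Y.
The good is inferior where dQ/dY < 0. Setting dQ/dY = 0 gives Y = 11.14 / 0.2314 = 48.14.

48.14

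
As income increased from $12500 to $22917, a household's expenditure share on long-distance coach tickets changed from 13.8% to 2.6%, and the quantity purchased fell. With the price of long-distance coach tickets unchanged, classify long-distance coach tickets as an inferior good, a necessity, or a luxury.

Quantity demanded falls as income rises, so η < 0.

inferior good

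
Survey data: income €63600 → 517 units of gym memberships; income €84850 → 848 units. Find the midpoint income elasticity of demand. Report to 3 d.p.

1.694

ΔQ = 848 − 517 = 331; midpoint Q̄ = (517 + 848)/2 = 682.5.
ΔI = 84850 − 63600 = 21250; midpoint Ī = (63600 + 84850)/2 = 74225.
η = (ΔQ/Q̄) ÷ (ΔI/Ī) = (331/682.5) ÷ (21250/74225) = 1.694.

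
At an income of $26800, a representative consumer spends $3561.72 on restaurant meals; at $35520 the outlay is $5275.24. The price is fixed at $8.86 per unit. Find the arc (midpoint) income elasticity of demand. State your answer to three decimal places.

1.386

With a constant price, Q₁ = 3561.72/8.86 = 402.000 and Q₂ = 5275.24/8.86 = 595.400 (equivalently, work directly with expenditure since P cancels).
Midpoint %ΔQ = (5275.24 − 3561.72)/4418.48 = 0.38781; midpoint %ΔI = (35520 − 26800)/31160 = 0.27985.
η = 0.38781 / 0.27985 = 1.386.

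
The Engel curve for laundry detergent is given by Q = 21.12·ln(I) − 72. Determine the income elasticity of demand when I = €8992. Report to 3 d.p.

0.176

At I = 8992: Q = 120.278.
dQ/dI = 21.12/I = 0.00234875 at this income.
η = (dQ/dI)·(I/Q) = 0.00234875 × (8992/120.278) = 0.176.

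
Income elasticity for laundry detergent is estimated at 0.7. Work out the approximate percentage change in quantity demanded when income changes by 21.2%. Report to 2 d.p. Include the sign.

%ΔQ ≈ η × %ΔI = 0.7 × 21.2% = 14.84%.

14.84%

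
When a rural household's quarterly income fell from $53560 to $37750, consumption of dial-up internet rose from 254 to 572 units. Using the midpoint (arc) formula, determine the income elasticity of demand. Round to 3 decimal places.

-2.223

ΔQ = 572 − 254 = 318; midpoint Q̄ = (254 + 572)/2 = 413.
ΔI = 37750 − 53560 = -15810; midpoint Ī = (53560 + 37750)/2 = 45655.
η = (ΔQ/Q̄) ÷ (ΔI/Ī) = (318/413) ÷ (-15810/45655) = -2.223.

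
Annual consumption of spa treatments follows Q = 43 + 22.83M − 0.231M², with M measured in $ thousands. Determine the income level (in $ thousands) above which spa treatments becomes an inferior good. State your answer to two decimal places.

dQ/dM = 22.83 − 0.462M.
The good is inferior where dQ/dM < 0. Setting dQ/dM = 0 gives M = 22.83 / 0.462 = 49.42.

49.42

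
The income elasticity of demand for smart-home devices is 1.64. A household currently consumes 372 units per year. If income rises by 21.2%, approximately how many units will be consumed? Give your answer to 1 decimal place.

%ΔQ ≈ η × %ΔI = 1.64 × 21.2% = 34.768%.
New Q ≈ 372 × (1 + 0.34768) = 501.3.

501.3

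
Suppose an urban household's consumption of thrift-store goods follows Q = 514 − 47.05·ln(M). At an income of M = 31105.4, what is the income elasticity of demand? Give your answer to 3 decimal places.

At M = 31105.4: Q = 27.261.
dQ/dM = -47.05/M = -0.0015126 at this income.
η = (dQ/dM)·(M/Q) = -0.0015126 × (31105.4/27.261) = -1.726.

-1.726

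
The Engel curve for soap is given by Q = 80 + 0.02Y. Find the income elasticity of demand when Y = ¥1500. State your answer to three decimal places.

0.273

At Y = 1500: Q = 110.000.
dQ/dY = 0.02.
η = (dQ/dY)·(Y/Q) = 0.02 × (1500/110.000) = 0.273.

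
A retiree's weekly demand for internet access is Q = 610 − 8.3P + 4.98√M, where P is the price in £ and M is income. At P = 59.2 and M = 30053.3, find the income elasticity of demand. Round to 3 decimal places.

At P = 59.2, M = 30053.3: Q = 981.967.
Holding P constant, ∂Q/∂M = 4.98/(2√M) = 0.0143633.
η_M = (∂Q/∂M)·(M/Q) = 0.0143633 × (30053.3/981.967) = 0.440.

0.440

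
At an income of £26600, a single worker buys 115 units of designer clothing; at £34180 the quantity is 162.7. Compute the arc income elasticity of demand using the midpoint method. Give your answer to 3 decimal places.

1.377

ΔQ = 162.7 − 115 = 47.7; midpoint Q̄ = (115 + 162.7)/2 = 138.85.
ΔI = 34180 − 26600 = 7580; midpoint Ī = (26600 + 34180)/2 = 30390.
η = (ΔQ/Q̄) ÷ (ΔI/Ī) = (47.7/138.85) ÷ (7580/30390) = 1.377.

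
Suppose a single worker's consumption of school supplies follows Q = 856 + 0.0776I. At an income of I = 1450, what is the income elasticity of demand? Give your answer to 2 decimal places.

At I = 1450: Q = 968.520.
dQ/dI = 0.0776.
η = (dQ/dI)·(I/Q) = 0.0776 × (1450/968.520) = 0.12.

0.12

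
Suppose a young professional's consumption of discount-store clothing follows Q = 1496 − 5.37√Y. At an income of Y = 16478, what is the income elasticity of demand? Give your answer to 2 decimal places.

-0.43

At Y = 16478: Q = 806.671.
dQ/dY = -5.37/(2√Y) = -0.0209166 at this income.
η = (dQ/dY)·(Y/Q) = -0.0209166 × (16478/806.671) = -0.43.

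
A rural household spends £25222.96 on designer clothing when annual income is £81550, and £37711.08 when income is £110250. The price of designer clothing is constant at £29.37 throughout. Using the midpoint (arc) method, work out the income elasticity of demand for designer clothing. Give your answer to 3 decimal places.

1.326

With a constant price, Q₁ = 25222.96/29.37 = 858.800 and Q₂ = 37711.08/29.37 = 1284.000 (equivalently, work directly with expenditure since P cancels).
Midpoint %ΔQ = (37711.08 − 25222.96)/31467.02 = 0.39686; midpoint %ΔI = (110250 − 81550)/95900 = 0.29927.
η = 0.39686 / 0.29927 = 1.326.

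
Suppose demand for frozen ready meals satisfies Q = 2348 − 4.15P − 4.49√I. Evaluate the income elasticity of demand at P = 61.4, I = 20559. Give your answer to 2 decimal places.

At P = 61.4, I = 20559: Q = 1449.395.
Holding P constant, ∂Q/∂I = -4.49/(2√I) = -0.0156572.
η_I = (∂Q/∂I)·(I/Q) = -0.0156572 × (20559/1449.395) = -0.22.

-0.22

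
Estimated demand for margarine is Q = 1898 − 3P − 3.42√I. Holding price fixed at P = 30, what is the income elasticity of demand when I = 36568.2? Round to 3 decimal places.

-0.283

At P = 30, I = 36568.2: Q = 1154.000.
Holding P constant, ∂Q/∂I = -3.42/(2√I) = -0.0089422.
η_I = (∂Q/∂I)·(I/Q) = -0.0089422 × (36568.2/1154.000) = -0.283.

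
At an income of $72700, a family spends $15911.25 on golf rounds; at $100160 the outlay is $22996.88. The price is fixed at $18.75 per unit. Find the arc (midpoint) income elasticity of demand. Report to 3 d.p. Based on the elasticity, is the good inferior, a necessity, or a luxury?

1.146 (luxury)

With a constant price, Q₁ = 15911.25/18.75 = 848.600 and Q₂ = 22996.88/18.75 = 1226.500 (equivalently, work directly with expenditure since P cancels).
Midpoint %ΔQ = (22996.88 − 15911.25)/19454.07 = 0.36422; midpoint %ΔI = (100160 − 72700)/86430 = 0.31771.
η = 0.36422 / 0.31771 = 1.146.
η > 1 ⇒ luxury.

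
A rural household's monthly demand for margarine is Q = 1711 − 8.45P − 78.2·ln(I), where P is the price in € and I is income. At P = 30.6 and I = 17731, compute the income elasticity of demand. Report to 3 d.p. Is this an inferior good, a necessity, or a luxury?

-0.114 (inferior good)

At P = 30.6, I = 17731: Q = 687.394.
Holding P constant, ∂Q/∂I = -78.2/I = -0.00441035.
η_I = (∂Q/∂I)·(I/Q) = -0.00441035 × (17731/687.394) = -0.114.
Since η < 0, this is an inferior good.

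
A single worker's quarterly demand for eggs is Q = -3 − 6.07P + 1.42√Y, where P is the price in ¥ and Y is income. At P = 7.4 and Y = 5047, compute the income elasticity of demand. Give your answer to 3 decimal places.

0.952

At P = 7.4, Y = 5047: Q = 52.962.
Holding P constant, ∂Q/∂Y = 1.42/(2√Y) = 0.00999405.
η_Y = (∂Q/∂Y)·(Y/Q) = 0.00999405 × (5047/52.962) = 0.952.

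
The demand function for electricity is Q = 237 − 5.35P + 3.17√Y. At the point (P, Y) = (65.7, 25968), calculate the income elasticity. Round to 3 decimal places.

0.644

At P = 65.7, Y = 25968: Q = 396.337.
Holding P constant, ∂Q/∂Y = 3.17/(2√Y) = 0.00983581.
η_Y = (∂Q/∂Y)·(Y/Q) = 0.00983581 × (25968/396.337) = 0.644.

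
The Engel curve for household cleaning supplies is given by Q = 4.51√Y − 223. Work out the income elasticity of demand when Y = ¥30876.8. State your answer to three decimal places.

0.696

At Y = 30876.8: Q = 569.488.
dQ/dY = 4.51/(2√Y) = 0.0128331 at this income.
η = (dQ/dY)·(Y/Q) = 0.0128331 × (30876.8/569.488) = 0.696.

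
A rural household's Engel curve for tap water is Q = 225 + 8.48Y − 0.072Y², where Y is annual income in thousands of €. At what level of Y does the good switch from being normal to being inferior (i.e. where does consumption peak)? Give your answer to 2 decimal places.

dQ/dY = 8.48 − 0.144Y.
The good is inferior where dQ/dY < 0. Setting dQ/dY = 0 gives Y = 8.48 / 0.144 = 58.89.

58.89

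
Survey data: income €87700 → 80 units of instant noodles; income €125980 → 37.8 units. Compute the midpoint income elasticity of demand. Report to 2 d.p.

ΔQ = 37.8 − 80 = -42.2; midpoint Q̄ = (80 + 37.8)/2 = 58.9.
ΔI = 125980 − 87700 = 38280; midpoint Ī = (87700 + 125980)/2 = 106840.
η = (ΔQ/Q̄) ÷ (ΔI/Ī) = (-42.2/58.9) ÷ (38280/106840) = -2.00.

-2.00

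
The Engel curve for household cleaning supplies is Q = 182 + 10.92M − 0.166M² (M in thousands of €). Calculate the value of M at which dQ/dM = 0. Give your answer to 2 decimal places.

dQ/dM = 10.92 − 0.332M.
The good is inferior where dQ/dM < 0. Setting dQ/dM = 0 gives M = 10.92 / 0.332 = 32.89.

32.89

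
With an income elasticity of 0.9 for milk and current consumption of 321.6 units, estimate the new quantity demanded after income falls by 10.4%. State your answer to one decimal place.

291.5

%ΔQ ≈ η × %ΔI = 0.9 × (-10.4%) = -9.36%.
New Q ≈ 321.6 × (1 − 0.0936) = 291.5.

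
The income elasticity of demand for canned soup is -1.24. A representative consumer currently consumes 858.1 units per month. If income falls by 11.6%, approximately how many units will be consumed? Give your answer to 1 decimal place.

981.5

%ΔQ ≈ η × %ΔI = -1.24 × (-11.6%) = 14.384%.
New Q ≈ 858.1 × (1 + 0.14384) = 981.5.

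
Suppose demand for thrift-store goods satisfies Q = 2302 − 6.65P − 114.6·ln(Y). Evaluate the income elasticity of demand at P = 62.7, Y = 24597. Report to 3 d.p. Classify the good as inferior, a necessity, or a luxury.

-0.158 (inferior good)

At P = 62.7, Y = 24597: Q = 726.395.
Holding P constant, ∂Q/∂Y = -114.6/Y = -0.0046591.
η_Y = (∂Q/∂Y)·(Y/Q) = -0.0046591 × (24597/726.395) = -0.158.
Since η < 0, this is an inferior good.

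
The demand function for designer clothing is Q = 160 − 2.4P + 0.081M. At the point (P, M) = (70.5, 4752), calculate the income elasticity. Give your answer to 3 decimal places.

1.024

At P = 70.5, M = 4752: Q = 375.712.
Holding P constant, ∂Q/∂M = 0.081.
η_M = (∂Q/∂M)·(M/Q) = 0.081 × (4752/375.712) = 1.024.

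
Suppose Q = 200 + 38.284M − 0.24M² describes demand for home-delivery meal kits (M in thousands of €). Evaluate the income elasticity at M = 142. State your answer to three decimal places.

At M = 142: Q = 796.9680.
dQ/dM = 38.284 − 0.48M = -29.87600.
η = (dQ/dM)·(M/Q) = -29.87600 × (142/796.9680) = -5.323.

-5.323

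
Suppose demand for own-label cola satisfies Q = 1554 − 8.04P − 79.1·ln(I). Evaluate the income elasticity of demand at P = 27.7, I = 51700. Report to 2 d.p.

At P = 27.7, I = 51700: Q = 472.803.
Holding P constant, ∂Q/∂I = -79.1/I = -0.00152998.
η_I = (∂Q/∂I)·(I/Q) = -0.00152998 × (51700/472.803) = -0.17.

-0.17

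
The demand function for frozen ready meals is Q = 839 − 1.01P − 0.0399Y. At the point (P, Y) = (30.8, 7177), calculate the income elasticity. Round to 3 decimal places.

-0.549

At P = 30.8, Y = 7177: Q = 521.530.
Holding P constant, ∂Q/∂Y = −0.0399.
η_Y = (∂Q/∂Y)·(Y/Q) = -0.0399 × (7177/521.530) = -0.549.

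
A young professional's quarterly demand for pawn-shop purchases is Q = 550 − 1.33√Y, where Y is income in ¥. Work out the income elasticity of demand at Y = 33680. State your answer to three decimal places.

-0.399

At Y = 33680: Q = 305.917.
dQ/dY = -1.33/(2√Y) = -0.00362356 at this income.
η = (dQ/dY)·(Y/Q) = -0.00362356 × (33680/305.917) = -0.399.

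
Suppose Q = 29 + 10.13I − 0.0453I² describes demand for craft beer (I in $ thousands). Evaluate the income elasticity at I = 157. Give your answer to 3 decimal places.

-1.278

At I = 157: Q = 502.8103.
dQ/dI = 10.13 − 0.0906I = -4.09420.
η = (dQ/dI)·(I/Q) = -4.09420 × (157/502.8103) = -1.278.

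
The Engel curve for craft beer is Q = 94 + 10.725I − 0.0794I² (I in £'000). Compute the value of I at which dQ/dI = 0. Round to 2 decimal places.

dQ/dI = 10.725 − 0.1588I.
The good is inferior where dQ/dI < 0. Setting dQ/dI = 0 gives I = 10.725 / 0.1588 = 67.54.

67.54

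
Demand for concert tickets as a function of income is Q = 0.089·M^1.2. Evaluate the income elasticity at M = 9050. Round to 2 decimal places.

For Q = A·M^β the income elasticity is constant and equal to β.
Here β = 1.2, so η = 1.20.

1.20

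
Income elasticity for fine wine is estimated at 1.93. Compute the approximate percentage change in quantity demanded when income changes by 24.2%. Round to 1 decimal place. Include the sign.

%ΔQ ≈ η × %ΔI = 1.93 × 24.2% = 46.7%.

46.7%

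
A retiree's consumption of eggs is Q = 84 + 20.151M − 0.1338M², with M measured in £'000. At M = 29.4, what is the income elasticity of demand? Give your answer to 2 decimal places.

0.64

At M = 29.4: Q = 560.7880.
dQ/dM = 20.151 − 0.2676M = 12.28356.
η = (dQ/dM)·(M/Q) = 12.28356 × (29.4/560.7880) = 0.64.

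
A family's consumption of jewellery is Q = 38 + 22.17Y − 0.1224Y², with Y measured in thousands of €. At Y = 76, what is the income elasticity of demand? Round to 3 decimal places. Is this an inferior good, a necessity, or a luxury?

At Y = 76: Q = 1015.9376.
dQ/dY = 22.17 − 0.2448Y = 3.56520.
η = (dQ/dY)·(Y/Q) = 3.56520 × (76/1015.9376) = 0.267.
0 < η < 1 ⇒ necessity.

0.267 (necessity)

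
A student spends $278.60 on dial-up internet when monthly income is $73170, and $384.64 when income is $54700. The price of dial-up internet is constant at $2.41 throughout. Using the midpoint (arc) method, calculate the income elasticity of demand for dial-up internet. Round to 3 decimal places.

With a constant price, Q₁ = 278.60/2.41 = 115.602 and Q₂ = 384.64/2.41 = 159.602 (equivalently, work directly with expenditure since P cancels).
Midpoint %ΔQ = (384.64 − 278.60)/331.62 = 0.31976; midpoint %ΔI = (54700 − 73170)/63935 = -0.28889.
η = 0.31976 / -0.28889 = -1.107.

-1.107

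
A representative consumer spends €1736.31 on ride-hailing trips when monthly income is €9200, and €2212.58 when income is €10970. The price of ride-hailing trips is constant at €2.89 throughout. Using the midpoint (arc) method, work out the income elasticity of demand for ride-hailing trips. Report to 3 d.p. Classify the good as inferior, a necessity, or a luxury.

1.374 (luxury)

With a constant price, Q₁ = 1736.31/2.89 = 600.799 and Q₂ = 2212.58/2.89 = 765.599 (equivalently, work directly with expenditure since P cancels).
Midpoint %ΔQ = (2212.58 − 1736.31)/1974.45 = 0.24122; midpoint %ΔI = (10970 − 9200)/10085 = 0.17551.
η = 0.24122 / 0.17551 = 1.374.
η > 1 ⇒ luxury.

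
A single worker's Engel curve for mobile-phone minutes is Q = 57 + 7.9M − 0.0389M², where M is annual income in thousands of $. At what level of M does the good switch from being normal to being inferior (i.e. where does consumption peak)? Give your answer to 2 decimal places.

101.54

dQ/dM = 7.9 − 0.0778M.
The good is inferior where dQ/dM < 0. Setting dQ/dM = 0 gives M = 7.9 / 0.0778 = 101.54.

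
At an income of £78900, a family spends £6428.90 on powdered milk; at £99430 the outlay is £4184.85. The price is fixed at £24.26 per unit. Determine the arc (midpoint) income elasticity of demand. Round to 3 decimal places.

With a constant price, Q₁ = 6428.90/24.26 = 265.000 and Q₂ = 4184.85/24.26 = 172.500 (equivalently, work directly with expenditure since P cancels).
Midpoint %ΔQ = (4184.85 − 6428.90)/5306.88 = -0.42286; midpoint %ΔI = (99430 − 78900)/89165 = 0.23025.
η = -0.42286 / 0.23025 = -1.837.

-1.837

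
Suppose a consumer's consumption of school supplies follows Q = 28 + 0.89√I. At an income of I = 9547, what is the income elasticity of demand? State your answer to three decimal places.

At I = 9547: Q = 114.961.
dQ/dI = 0.89/(2√I) = 0.00455435 at this income.
η = (dQ/dI)·(I/Q) = 0.00455435 × (9547/114.961) = 0.378.

0.378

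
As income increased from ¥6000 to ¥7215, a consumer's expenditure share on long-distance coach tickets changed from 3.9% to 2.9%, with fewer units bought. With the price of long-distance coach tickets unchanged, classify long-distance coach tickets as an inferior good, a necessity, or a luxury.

Quantity demanded falls as income rises, so η < 0.

inferior good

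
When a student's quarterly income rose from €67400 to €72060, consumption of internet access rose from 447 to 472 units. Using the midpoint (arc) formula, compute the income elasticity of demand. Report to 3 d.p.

0.814

ΔQ = 472 − 447 = 25; midpoint Q̄ = (447 + 472)/2 = 459.5.
ΔI = 72060 − 67400 = 4660; midpoint Ī = (67400 + 72060)/2 = 69730.
η = (ΔQ/Q̄) ÷ (ΔI/Ī) = (25/459.5) ÷ (4660/69730) = 0.814.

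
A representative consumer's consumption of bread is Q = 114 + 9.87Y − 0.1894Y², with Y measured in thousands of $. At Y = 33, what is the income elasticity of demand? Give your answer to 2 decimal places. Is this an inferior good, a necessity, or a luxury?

-0.37 (inferior good)

At Y = 33: Q = 233.4534.
dQ/dY = 9.87 − 0.3788Y = -2.63040.
η = (dQ/dY)·(Y/Q) = -2.63040 × (33/233.4534) = -0.37.
η < 0 ⇒ inferior good.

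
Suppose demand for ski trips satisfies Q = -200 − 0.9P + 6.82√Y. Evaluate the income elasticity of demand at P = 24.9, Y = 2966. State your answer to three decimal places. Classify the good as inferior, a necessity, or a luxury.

1.246 (luxury)

At P = 24.9, Y = 2966: Q = 149.014.
Holding P constant, ∂Q/∂Y = 6.82/(2√Y) = 0.0626136.
η_Y = (∂Q/∂Y)·(Y/Q) = 0.0626136 × (2966/149.014) = 1.246.
Since η > 1, this is a luxury.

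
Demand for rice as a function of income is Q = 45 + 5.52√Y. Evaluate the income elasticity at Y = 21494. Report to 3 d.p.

At Y = 21494: Q = 854.278.
dQ/dY = 5.52/(2√Y) = 0.0188257 at this income.
η = (dQ/dY)·(Y/Q) = 0.0188257 × (21494/854.278) = 0.474.

0.474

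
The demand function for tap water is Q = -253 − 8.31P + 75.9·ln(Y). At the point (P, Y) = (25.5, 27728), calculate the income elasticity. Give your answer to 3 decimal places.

0.244

At P = 25.5, Y = 27728: Q = 311.567.
Holding P constant, ∂Q/∂Y = 75.9/Y = 0.00273731.
η_Y = (∂Q/∂Y)·(Y/Q) = 0.00273731 × (27728/311.567) = 0.244.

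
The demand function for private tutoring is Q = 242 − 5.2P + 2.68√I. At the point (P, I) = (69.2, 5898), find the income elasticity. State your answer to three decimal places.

1.170

At P = 69.2, I = 5898: Q = 87.980.
Holding P constant, ∂Q/∂I = 2.68/(2√I) = 0.0174483.
η_I = (∂Q/∂I)·(I/Q) = 0.0174483 × (5898/87.980) = 1.170.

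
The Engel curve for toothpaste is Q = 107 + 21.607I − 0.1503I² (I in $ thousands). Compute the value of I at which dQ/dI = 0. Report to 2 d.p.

dQ/dI = 21.607 − 0.3006I.
The good is inferior where dQ/dI < 0. Setting dQ/dI = 0 gives I = 21.607 / 0.3006 = 71.88.

71.88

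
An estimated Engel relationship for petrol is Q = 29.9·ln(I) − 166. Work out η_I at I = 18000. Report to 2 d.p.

At I = 18000: Q = 126.964.
dQ/dI = 29.9/I = 0.00166111 at this income.
η = (dQ/dI)·(I/Q) = 0.00166111 × (18000/126.964) = 0.24.

0.24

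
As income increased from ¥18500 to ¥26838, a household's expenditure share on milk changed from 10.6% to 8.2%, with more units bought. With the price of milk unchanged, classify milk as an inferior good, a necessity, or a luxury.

necessity

Quantity rises but the budget share falls as income rises, so 0 < η < 1.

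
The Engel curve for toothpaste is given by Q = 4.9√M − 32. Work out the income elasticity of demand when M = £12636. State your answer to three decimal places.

At M = 12636: Q = 518.809.
dQ/dM = 4.9/(2√M) = 0.0217952 at this income.
η = (dQ/dM)·(M/Q) = 0.0217952 × (12636/518.809) = 0.531.

0.531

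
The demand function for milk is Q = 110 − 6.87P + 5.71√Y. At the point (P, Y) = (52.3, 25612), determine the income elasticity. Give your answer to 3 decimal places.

0.688

At P = 52.3, Y = 25612: Q = 664.513.
Holding P constant, ∂Q/∂Y = 5.71/(2√Y) = 0.0178396.
η_Y = (∂Q/∂Y)·(Y/Q) = 0.0178396 × (25612/664.513) = 0.688.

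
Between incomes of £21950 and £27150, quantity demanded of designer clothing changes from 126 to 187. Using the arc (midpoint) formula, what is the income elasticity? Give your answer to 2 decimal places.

ΔQ = 187 − 126 = 61; midpoint Q̄ = (126 + 187)/2 = 156.5.
ΔI = 27150 − 21950 = 5200; midpoint Ī = (21950 + 27150)/2 = 24550.
η = (ΔQ/Q̄) ÷ (ΔI/Ī) = (61/156.5) ÷ (5200/24550) = 1.84.

1.84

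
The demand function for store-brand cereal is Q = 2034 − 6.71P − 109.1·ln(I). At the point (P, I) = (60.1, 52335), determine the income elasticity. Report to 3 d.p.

At P = 60.1, I = 52335: Q = 445.312.
Holding P constant, ∂Q/∂I = -109.1/I = -0.00208465.
η_I = (∂Q/∂I)·(I/Q) = -0.00208465 × (52335/445.312) = -0.245.

-0.245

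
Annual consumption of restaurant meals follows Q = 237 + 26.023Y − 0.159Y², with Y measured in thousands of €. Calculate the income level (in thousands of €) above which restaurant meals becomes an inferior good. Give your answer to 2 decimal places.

dQ/dY = 26.023 − 0.318Y.
The good is inferior where dQ/dY < 0. Setting dQ/dY = 0 gives Y = 26.023 / 0.318 = 81.83.

81.83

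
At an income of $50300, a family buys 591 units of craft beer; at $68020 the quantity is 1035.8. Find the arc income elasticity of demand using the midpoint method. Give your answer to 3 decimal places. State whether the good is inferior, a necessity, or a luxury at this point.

ΔQ = 1035.8 − 591 = 444.8; midpoint Q̄ = (591 + 1035.8)/2 = 813.4.
ΔI = 68020 − 50300 = 17720; midpoint Ī = (50300 + 68020)/2 = 59160.
η = (ΔQ/Q̄) ÷ (ΔI/Ī) = (444.8/813.4) ÷ (17720/59160) = 1.826.
η > 1 ⇒ luxury.

1.826 (luxury)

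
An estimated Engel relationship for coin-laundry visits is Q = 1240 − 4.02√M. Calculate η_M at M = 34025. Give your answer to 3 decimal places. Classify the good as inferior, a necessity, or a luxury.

At M = 34025: Q = 498.476.
dQ/dM = -4.02/(2√M) = -0.0108968 at this income.
η = (dQ/dM)·(M/Q) = -0.0108968 × (34025/498.476) = -0.744.
Since η < 0, the good is an inferior good.

-0.744 (inferior good)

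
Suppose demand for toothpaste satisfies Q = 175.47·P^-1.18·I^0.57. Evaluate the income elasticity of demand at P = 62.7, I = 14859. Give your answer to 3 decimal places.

0.570

For a multiplicative demand Q = A·P^α·I^β, the income elasticity is β everywhere.
Here β = 0.57, so η = 0.570.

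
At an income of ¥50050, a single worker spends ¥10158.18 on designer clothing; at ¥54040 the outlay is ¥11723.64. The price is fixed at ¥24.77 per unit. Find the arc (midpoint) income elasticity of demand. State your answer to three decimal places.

1.866

With a constant price, Q₁ = 10158.18/24.77 = 410.100 and Q₂ = 11723.64/24.77 = 473.300 (equivalently, work directly with expenditure since P cancels).
Midpoint %ΔQ = (11723.64 − 10158.18)/10940.91 = 0.14308; midpoint %ΔI = (54040 − 50050)/52045 = 0.07666.
η = 0.14308 / 0.07666 = 1.866.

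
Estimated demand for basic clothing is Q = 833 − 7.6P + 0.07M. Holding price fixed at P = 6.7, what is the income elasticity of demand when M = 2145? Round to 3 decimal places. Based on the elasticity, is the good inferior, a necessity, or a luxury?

At P = 6.7, M = 2145: Q = 932.230.
Holding P constant, ∂Q/∂M = 0.07.
η_M = (∂Q/∂M)·(M/Q) = 0.07 × (2145/932.230) = 0.161.
Since 0 < η < 1, this is a necessity.

0.161 (necessity)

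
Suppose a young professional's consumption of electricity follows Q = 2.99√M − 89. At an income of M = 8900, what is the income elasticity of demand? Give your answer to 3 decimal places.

0.730

At M = 8900: Q = 193.076.
dQ/dM = 2.99/(2√M) = 0.015847 at this income.
η = (dQ/dM)·(M/Q) = 0.015847 × (8900/193.076) = 0.730.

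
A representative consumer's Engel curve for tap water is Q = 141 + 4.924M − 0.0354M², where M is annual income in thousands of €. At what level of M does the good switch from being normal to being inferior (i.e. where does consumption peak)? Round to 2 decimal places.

69.55

dQ/dM = 4.924 − 0.0708M.
The good is inferior where dQ/dM < 0. Setting dQ/dM = 0 gives M = 4.924 / 0.0708 = 69.55.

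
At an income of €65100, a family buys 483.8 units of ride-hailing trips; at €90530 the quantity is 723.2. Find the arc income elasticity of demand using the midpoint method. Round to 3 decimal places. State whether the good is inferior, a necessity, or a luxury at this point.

ΔQ = 723.2 − 483.8 = 239.4; midpoint Q̄ = (483.8 + 723.2)/2 = 603.5.
ΔI = 90530 − 65100 = 25430; midpoint Ī = (65100 + 90530)/2 = 77815.
η = (ΔQ/Q̄) ÷ (ΔI/Ī) = (239.4/603.5) ÷ (25430/77815) = 1.214.
η > 1 ⇒ luxury.

1.214 (luxury)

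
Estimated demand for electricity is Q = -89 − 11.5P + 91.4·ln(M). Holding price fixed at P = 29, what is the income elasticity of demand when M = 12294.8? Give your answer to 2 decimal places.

0.21

At P = 29, M = 12294.8: Q = 438.208.
Holding P constant, ∂Q/∂M = 91.4/M = 0.00743404.
η_M = (∂Q/∂M)·(M/Q) = 0.00743404 × (12294.8/438.208) = 0.21.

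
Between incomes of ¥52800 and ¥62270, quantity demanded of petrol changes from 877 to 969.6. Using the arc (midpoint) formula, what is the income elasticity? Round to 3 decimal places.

0.609

ΔQ = 969.6 − 877 = 92.6; midpoint Q̄ = (877 + 969.6)/2 = 923.3.
ΔI = 62270 − 52800 = 9470; midpoint Ī = (52800 + 62270)/2 = 57535.
η = (ΔQ/Q̄) ÷ (ΔI/Ī) = (92.6/923.3) ÷ (9470/57535) = 0.609.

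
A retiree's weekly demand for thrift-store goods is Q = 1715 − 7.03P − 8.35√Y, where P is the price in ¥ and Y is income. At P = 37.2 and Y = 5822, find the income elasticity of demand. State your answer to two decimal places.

At P = 37.2, Y = 5822: Q = 816.362.
Holding P constant, ∂Q/∂Y = -8.35/(2√Y) = -0.0547168.
η_Y = (∂Q/∂Y)·(Y/Q) = -0.0547168 × (5822/816.362) = -0.39.

-0.39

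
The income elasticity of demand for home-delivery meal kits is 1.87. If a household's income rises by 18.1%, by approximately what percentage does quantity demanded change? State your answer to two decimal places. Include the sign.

%ΔQ ≈ η × %ΔI = 1.87 × 18.1% = 33.85%.

33.85%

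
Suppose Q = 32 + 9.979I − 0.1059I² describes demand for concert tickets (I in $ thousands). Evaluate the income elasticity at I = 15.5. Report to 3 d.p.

0.644

At I = 15.5: Q = 161.2320.
dQ/dI = 9.979 − 0.2118I = 6.69610.
η = (dQ/dI)·(I/Q) = 6.69610 × (15.5/161.2320) = 0.644.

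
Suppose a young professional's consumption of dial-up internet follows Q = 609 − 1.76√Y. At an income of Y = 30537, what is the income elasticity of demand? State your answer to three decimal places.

At Y = 30537: Q = 301.443.
dQ/dY = -1.76/(2√Y) = -0.00503581 at this income.
η = (dQ/dY)·(Y/Q) = -0.00503581 × (30537/301.443) = -0.510.

-0.510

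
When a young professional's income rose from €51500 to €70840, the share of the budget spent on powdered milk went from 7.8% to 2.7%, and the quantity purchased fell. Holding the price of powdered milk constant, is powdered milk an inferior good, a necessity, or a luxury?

inferior good

Quantity demanded falls as income rises, so η < 0.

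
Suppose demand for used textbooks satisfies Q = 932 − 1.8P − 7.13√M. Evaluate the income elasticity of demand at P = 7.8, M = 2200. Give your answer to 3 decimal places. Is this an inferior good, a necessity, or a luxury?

At P = 7.8, M = 2200: Q = 583.533.
Holding P constant, ∂Q/∂M = -7.13/(2√M) = -0.0760061.
η_M = (∂Q/∂M)·(M/Q) = -0.0760061 × (2200/583.533) = -0.287.
Since η < 0, this is an inferior good.

-0.287 (inferior good)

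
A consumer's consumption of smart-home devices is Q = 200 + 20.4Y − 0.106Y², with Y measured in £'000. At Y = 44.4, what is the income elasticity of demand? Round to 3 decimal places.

At Y = 44.4: Q = 896.7958.
dQ/dY = 20.4 − 0.212Y = 10.98720.
η = (dQ/dY)·(Y/Q) = 10.98720 × (44.4/896.7958) = 0.544.

0.544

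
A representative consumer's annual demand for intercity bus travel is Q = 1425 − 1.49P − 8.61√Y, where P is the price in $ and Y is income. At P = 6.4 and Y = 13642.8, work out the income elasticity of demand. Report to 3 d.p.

-1.227

At P = 6.4, Y = 13642.8: Q = 409.795.
Holding P constant, ∂Q/∂Y = -8.61/(2√Y) = -0.0368571.
η_Y = (∂Q/∂Y)·(Y/Q) = -0.0368571 × (13642.8/409.795) = -1.227.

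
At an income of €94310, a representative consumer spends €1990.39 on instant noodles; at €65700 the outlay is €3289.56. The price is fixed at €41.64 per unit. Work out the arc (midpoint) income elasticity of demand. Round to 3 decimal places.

With a constant price, Q₁ = 1990.39/41.64 = 47.800 and Q₂ = 3289.56/41.64 = 79.000 (equivalently, work directly with expenditure since P cancels).
Midpoint %ΔQ = (3289.56 − 1990.39)/2639.98 = 0.49211; midpoint %ΔI = (65700 − 94310)/80005 = -0.35760.
η = 0.49211 / -0.35760 = -1.376.

-1.376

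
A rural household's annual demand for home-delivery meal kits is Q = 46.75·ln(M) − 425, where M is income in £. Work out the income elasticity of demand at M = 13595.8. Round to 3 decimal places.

At M = 13595.8: Q = 19.944.
dQ/dM = 46.75/M = 0.00343856 at this income.
η = (dQ/dM)·(M/Q) = 0.00343856 × (13595.8/19.944) = 2.344.

2.344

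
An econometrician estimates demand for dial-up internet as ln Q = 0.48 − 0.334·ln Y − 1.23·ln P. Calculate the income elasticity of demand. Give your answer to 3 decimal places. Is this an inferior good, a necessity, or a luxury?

-0.334 (inferior good)

In a log-linear demand, the coefficient on ln Y is the income elasticity.
So η = -0.334.
η < 0 ⇒ inferior good.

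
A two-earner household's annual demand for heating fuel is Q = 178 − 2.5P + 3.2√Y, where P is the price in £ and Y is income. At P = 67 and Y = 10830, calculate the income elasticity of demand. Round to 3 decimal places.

0.485

At P = 67, Y = 10830: Q = 343.515.
Holding P constant, ∂Q/∂Y = 3.2/(2√Y) = 0.0153747.
η_Y = (∂Q/∂Y)·(Y/Q) = 0.0153747 × (10830/343.515) = 0.485.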